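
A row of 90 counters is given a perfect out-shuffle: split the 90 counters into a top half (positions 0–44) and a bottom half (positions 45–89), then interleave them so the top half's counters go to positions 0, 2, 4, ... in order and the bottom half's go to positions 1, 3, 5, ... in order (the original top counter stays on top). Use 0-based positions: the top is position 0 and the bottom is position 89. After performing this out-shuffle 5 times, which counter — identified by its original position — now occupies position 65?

66

Work backwards from position 65, undoing one out-shuffle at a time:
65 ← 77 ← 83 ← 86 ← 43 ← 66
So the counter now at position 65 started at position 66.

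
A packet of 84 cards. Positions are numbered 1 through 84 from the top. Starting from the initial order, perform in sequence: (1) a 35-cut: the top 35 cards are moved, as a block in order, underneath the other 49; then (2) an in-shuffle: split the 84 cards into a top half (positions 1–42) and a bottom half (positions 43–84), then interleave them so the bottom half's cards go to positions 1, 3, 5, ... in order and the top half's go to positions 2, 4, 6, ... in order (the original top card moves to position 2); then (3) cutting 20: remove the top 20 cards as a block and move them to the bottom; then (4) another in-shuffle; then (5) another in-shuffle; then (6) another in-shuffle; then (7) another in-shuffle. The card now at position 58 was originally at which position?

Undo the operations in reverse order, starting from position 58:
  undo op 7 (in-shuffle, from top half): 58 ← 29
  undo op 6 (in-shuffle, from bottom half): 29 ← 57
  undo op 5 (in-shuffle, from bottom half): 57 ← 71
  undo op 4 (in-shuffle, from bottom half): 71 ← 78
  undo op 3 (cut 20): 78 ← 14
  undo op 2 (in-shuffle, from top half): 14 ← 7
  undo op 1 (cut 35): 7 ← 42
So the card at position 58 came from original position 42.

42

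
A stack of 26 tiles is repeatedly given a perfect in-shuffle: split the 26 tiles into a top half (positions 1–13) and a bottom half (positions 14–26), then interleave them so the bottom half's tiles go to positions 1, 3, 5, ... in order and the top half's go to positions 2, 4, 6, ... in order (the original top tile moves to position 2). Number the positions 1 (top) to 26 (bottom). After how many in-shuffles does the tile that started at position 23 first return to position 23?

18

Follow position 23 under repeated in-shuffles:
23 → 19 → 11 → 22 → 17 → 7 → 14 → 1 → 2 → 4 → 8 → 16 → 5 → 10 → 20 → 13 → 26 → 25 → 23
It first returns after 18 in-shuffles.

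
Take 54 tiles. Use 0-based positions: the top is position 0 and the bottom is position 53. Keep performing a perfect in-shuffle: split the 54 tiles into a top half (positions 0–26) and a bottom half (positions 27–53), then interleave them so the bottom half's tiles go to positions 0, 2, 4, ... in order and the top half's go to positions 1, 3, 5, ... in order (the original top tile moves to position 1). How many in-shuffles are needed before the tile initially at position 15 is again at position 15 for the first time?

20

Follow position 15 under repeated in-shuffles:
15 → 31 → 8 → 17 → 35 → 16 → 33 → 12 → 25 → 51 → 48 → 42 → 30 → 6 → 13 → 27 → 0 → 1 → 3 → 7 → 15
It first returns after 20 in-shuffles.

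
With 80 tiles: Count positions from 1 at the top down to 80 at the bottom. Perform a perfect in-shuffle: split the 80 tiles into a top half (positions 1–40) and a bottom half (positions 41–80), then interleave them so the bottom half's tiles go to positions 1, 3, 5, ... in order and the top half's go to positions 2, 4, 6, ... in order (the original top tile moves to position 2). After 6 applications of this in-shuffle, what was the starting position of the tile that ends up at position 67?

58

Work backwards from position 67, undoing one in-shuffle at a time:
67 ← 74 ← 37 ← 59 ← 70 ← 35 ← 58
So the tile now at position 67 started at position 58.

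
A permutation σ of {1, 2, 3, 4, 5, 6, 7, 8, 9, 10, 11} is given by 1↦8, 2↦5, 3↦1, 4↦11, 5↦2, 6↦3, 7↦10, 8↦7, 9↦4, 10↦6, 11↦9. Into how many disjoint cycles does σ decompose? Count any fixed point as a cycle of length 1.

Cycle decomposition: (1 8 7 10 6 3) (2 5) (4 11 9).
3 cycles.

3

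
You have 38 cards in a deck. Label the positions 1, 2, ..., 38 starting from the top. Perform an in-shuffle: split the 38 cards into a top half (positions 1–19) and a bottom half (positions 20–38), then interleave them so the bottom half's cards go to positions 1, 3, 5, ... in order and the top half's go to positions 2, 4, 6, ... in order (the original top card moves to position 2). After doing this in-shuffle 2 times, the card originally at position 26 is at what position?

Track the card's position through each in-shuffle:
26 → 13 → 26

26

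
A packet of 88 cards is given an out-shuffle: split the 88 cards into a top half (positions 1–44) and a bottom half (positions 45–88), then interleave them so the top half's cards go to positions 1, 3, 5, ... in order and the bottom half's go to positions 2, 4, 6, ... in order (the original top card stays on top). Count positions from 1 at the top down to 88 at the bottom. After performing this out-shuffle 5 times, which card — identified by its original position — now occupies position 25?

67

Work backwards from position 25, undoing one out-shuffle at a time:
25 ← 13 ← 7 ← 4 ← 46 ← 67
So the card now at position 25 started at position 67.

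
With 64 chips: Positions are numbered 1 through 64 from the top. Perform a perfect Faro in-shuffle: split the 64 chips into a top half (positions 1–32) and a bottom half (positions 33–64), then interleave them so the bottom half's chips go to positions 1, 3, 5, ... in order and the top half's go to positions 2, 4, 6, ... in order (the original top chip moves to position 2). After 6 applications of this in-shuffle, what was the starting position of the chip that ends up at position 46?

19

Work backwards from position 46, undoing one in-shuffle at a time:
46 ← 23 ← 44 ← 22 ← 11 ← 38 ← 19
So the chip now at position 46 started at position 19.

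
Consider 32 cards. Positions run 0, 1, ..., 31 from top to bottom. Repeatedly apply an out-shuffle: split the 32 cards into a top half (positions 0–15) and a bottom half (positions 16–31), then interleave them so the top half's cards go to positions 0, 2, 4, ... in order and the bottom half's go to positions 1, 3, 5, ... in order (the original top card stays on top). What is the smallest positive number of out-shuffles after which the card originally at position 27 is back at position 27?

5

Follow position 27 under repeated out-shuffles:
27 → 23 → 15 → 30 → 29 → 27
It first returns after 5 out-shuffles.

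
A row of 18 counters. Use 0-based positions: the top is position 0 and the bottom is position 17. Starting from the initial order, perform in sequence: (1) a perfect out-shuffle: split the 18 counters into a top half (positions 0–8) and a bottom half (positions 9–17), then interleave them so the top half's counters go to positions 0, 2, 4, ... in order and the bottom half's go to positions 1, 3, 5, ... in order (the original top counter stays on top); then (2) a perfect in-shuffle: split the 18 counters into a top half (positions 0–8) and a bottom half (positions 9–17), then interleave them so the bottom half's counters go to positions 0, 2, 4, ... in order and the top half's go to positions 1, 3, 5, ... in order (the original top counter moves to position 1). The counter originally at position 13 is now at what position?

Track the counter from position 13 forward through each operation:
  after op 1 (out-shuffle): 13 → 9
  after op 2 (in-shuffle): 9 → 0

0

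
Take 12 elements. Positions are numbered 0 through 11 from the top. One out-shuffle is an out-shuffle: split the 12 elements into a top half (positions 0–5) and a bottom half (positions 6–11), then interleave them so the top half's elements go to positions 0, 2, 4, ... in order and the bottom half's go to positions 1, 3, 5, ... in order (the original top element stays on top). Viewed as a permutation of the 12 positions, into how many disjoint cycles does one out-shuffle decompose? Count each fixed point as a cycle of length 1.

Trace each unvisited position around until it returns:
(0) (1 2 4 8 5 10 9 7 3 6) (11)
3 cycles in total.

3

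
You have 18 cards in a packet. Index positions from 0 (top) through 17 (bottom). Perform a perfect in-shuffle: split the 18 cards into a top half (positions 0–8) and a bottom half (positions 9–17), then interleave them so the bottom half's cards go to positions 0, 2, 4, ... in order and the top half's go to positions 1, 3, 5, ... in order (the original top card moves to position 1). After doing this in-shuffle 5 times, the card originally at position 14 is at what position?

Track the card's position through each in-shuffle:
14 → 10 → 2 → 5 → 11 → 4

4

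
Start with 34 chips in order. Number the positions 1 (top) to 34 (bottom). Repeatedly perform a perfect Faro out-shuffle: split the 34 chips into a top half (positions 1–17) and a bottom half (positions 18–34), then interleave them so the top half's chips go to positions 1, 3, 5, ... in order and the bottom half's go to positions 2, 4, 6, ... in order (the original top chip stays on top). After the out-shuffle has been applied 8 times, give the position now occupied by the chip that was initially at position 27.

24

Track the chip's position through each out-shuffle:
27 → 20 → 6 → 11 → 21 → 8 → 15 → 29 → 24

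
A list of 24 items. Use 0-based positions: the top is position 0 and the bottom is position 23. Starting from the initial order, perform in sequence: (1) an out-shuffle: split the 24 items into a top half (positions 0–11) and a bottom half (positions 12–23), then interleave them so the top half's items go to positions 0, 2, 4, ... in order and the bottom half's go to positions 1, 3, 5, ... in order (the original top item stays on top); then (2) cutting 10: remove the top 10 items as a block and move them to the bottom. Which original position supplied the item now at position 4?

7

Undo the operations in reverse order, starting from position 4:
  undo op 2 (cut 10): 4 ← 14
  undo op 1 (out-shuffle, from top half): 14 ← 7
So the item at position 4 came from original position 7.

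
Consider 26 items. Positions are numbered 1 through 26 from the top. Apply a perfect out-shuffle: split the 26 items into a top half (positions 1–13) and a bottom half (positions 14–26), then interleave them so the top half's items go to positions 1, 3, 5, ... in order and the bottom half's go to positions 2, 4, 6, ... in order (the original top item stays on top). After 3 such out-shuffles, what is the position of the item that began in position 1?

Position 1 is a fixed point of every out-shuffle, so the item never moves.

1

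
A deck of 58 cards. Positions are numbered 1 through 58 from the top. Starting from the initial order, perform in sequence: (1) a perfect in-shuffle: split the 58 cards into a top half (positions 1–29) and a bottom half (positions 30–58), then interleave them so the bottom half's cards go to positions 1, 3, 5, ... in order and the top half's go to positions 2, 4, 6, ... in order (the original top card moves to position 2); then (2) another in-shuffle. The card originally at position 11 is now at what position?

44

Track the card from position 11 forward through each operation:
  after op 1 (in-shuffle): 11 → 22
  after op 2 (in-shuffle): 22 → 44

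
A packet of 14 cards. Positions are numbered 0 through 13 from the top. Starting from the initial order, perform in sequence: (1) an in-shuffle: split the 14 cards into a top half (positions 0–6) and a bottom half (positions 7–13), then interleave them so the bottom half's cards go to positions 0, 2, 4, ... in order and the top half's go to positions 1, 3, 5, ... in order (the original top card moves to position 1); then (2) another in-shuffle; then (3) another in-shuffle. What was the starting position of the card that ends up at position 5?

11

Undo the operations in reverse order, starting from position 5:
  undo op 3 (in-shuffle, from top half): 5 ← 2
  undo op 2 (in-shuffle, from bottom half): 2 ← 8
  undo op 1 (in-shuffle, from bottom half): 8 ← 11
So the card at position 5 came from original position 11.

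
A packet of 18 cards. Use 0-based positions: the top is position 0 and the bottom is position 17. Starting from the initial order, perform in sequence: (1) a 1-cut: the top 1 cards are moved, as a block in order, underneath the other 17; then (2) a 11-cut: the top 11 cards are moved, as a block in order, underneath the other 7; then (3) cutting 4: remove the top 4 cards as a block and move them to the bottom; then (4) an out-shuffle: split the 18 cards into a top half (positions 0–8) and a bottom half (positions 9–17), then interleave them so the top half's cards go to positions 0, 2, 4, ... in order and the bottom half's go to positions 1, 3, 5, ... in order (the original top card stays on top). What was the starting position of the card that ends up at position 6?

1

Undo the operations in reverse order, starting from position 6:
  undo op 4 (out-shuffle, from top half): 6 ← 3
  undo op 3 (cut 4): 3 ← 7
  undo op 2 (cut 11): 7 ← 0
  undo op 1 (cut 1): 0 ← 1
So the card at position 6 came from original position 1.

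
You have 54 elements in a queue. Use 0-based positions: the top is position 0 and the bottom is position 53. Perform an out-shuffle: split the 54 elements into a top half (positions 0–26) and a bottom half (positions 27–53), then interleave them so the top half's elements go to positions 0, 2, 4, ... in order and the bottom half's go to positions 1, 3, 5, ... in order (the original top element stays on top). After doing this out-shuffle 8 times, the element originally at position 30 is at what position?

48

Track the element's position through each out-shuffle:
30 → 7 → 14 → 28 → 3 → 6 → 12 → 24 → 48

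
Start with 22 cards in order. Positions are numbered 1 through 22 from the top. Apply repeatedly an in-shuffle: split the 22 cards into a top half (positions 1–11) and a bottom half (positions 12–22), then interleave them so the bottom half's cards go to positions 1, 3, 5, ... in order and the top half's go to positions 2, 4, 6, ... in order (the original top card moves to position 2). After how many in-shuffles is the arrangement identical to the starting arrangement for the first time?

11

The in-shuffle permutes the 22 positions with cycle lengths [11, 11].
Every card is home exactly when every cycle has completed a whole number of laps, i.e. after lcm(11) = 11 in-shuffles.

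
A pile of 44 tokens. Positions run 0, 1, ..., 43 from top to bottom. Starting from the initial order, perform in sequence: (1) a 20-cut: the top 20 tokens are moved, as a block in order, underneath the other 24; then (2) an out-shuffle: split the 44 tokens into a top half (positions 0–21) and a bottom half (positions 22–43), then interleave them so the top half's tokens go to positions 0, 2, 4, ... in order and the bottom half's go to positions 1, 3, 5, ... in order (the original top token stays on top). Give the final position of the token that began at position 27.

14

Track the token from position 27 forward through each operation:
  after op 1 (cut 20): 27 → 7
  after op 2 (out-shuffle): 7 → 14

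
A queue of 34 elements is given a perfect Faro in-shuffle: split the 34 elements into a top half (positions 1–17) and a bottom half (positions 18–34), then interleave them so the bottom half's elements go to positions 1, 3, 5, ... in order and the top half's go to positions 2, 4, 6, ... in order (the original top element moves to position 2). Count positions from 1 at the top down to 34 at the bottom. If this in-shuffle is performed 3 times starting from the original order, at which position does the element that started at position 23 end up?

9

Track the element's position through each in-shuffle:
23 → 11 → 22 → 9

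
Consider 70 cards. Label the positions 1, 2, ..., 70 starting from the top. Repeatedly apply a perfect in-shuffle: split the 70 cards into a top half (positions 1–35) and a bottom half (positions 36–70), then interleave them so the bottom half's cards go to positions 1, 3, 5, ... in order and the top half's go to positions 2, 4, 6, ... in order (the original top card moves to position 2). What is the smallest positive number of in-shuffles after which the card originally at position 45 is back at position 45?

35

Follow position 45 under repeated in-shuffles:
45 → 19 → 38 → 5 → 10 → 20 → 40 → 9 → ... → 45 (length 35)
It first returns after 35 in-shuffles.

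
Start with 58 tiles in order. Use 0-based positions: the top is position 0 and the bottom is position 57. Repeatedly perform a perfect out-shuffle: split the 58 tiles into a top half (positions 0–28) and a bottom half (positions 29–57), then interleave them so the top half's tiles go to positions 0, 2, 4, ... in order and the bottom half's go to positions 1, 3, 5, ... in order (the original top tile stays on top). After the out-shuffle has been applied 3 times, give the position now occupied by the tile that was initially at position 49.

50

Track the tile's position through each out-shuffle:
49 → 41 → 25 → 50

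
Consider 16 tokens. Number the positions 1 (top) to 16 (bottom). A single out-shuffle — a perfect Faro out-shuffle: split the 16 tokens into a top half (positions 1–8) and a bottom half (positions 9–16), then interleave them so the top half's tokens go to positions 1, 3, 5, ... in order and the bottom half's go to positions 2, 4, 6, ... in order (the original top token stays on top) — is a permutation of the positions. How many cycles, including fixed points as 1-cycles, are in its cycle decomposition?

6

Trace each unvisited position around until it returns:
(1) (2 3 5 9) (4 7 13 10) (6 11) (8 15 14 12) (16)
6 cycles in total.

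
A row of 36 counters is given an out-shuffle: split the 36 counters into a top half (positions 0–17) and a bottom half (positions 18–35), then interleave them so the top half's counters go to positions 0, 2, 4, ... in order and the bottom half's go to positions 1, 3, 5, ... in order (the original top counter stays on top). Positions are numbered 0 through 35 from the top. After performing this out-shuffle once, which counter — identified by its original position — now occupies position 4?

2

Work backwards from position 4, undoing one out-shuffle at a time:
4 ← 2
So the counter now at position 4 started at position 2.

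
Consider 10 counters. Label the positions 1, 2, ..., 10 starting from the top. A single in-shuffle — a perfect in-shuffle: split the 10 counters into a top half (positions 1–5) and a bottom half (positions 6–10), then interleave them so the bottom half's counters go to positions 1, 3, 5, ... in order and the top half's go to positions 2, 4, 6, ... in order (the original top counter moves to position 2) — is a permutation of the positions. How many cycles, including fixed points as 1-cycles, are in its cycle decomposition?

Trace each unvisited position around until it returns:
(1 2 4 8 5 10 9 7 3 6)
1 cycle in total.

1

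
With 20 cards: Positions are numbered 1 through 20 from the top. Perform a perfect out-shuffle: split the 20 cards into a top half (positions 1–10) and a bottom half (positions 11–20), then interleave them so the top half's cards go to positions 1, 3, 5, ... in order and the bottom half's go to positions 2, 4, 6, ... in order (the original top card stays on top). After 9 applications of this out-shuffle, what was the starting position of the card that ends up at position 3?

18

Work backwards from position 3, undoing one out-shuffle at a time:
3 ← 2 ← 11 ← 6 ← 13 ← 7 ← 4 ← 12 ← 16 ← 18
So the card now at position 3 started at position 18.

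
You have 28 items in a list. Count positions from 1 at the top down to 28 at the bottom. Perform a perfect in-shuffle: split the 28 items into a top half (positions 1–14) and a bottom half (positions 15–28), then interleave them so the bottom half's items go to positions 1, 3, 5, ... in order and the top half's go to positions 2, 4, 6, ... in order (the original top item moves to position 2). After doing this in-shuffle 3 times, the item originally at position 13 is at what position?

17

Track the item's position through each in-shuffle:
13 → 26 → 23 → 17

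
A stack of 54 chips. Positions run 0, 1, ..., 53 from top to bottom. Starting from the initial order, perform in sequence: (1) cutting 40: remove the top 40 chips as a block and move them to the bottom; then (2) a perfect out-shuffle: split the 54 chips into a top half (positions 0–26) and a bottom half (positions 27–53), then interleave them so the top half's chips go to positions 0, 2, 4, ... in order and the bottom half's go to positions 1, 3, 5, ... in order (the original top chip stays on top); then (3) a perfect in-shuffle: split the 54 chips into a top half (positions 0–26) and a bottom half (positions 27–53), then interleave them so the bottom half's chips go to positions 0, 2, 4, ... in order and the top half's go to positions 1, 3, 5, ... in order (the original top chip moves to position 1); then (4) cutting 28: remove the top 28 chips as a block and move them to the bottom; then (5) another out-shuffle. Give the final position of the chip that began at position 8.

Track the chip from position 8 forward through each operation:
  after op 1 (cut 40): 8 → 22
  after op 2 (out-shuffle): 22 → 44
  after op 3 (in-shuffle): 44 → 34
  after op 4 (cut 28): 34 → 6
  after op 5 (out-shuffle): 6 → 12

12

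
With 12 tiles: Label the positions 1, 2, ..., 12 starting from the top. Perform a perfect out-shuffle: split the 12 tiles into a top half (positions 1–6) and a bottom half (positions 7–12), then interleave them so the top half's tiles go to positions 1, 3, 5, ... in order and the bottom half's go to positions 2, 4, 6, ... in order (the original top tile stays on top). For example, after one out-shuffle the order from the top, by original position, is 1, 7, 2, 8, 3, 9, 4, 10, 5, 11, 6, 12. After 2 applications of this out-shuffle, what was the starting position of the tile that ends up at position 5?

2

Work backwards from position 5, undoing one out-shuffle at a time:
5 ← 3 ← 2
So the tile now at position 5 started at position 2.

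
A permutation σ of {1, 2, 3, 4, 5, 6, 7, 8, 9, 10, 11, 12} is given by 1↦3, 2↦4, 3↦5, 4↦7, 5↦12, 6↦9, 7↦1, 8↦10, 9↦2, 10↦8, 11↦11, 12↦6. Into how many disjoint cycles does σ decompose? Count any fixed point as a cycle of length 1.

3

Cycle decomposition: (1 3 5 12 6 9 2 4 7) (8 10) (11).
3 cycles.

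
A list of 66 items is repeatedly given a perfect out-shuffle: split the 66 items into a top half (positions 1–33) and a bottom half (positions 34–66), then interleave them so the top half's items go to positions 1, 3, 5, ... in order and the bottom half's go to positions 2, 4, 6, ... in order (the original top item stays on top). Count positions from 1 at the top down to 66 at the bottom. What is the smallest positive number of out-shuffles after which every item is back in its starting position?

The out-shuffle permutes the 66 positions with cycle lengths [1, 1, 4, 12, 12, 12, 12, 12].
Every item is home exactly when every cycle has completed a whole number of laps, i.e. after lcm(1, 4, 12) = 12 out-shuffles.

12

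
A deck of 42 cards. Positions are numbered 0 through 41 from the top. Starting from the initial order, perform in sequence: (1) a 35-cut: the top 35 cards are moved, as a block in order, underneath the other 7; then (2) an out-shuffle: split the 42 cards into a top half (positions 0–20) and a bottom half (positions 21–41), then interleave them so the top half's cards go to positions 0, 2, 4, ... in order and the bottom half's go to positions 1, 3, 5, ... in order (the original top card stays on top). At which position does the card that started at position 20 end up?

13

Track the card from position 20 forward through each operation:
  after op 1 (cut 35): 20 → 27
  after op 2 (out-shuffle): 27 → 13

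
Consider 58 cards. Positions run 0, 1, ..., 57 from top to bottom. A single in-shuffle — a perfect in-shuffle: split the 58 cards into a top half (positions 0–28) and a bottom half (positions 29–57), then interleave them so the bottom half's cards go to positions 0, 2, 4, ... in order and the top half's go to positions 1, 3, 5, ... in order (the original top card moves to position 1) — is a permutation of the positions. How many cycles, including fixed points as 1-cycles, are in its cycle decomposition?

Trace each unvisited position around until it returns:
(0 1 3 7 15 31 ... len 58)
1 cycle in total.

1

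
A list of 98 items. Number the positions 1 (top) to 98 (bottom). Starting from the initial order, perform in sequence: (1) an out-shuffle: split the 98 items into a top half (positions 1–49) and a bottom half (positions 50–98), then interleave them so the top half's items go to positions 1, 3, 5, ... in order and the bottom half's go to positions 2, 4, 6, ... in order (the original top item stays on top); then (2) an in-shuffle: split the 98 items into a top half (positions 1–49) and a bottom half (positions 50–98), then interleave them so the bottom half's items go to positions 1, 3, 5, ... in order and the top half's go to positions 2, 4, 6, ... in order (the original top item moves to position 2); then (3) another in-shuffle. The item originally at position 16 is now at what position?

25

Track the item from position 16 forward through each operation:
  after op 1 (out-shuffle): 16 → 31
  after op 2 (in-shuffle): 31 → 62
  after op 3 (in-shuffle): 62 → 25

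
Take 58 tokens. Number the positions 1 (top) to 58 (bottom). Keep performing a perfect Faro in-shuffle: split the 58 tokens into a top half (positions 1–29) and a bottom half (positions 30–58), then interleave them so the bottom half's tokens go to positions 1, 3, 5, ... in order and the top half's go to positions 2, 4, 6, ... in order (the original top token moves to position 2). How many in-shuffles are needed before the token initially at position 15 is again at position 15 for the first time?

58

Follow position 15 under repeated in-shuffles:
15 → 30 → 1 → 2 → 4 → 8 → 16 → 32 → ... → 15 (length 58)
It first returns after 58 in-shuffles.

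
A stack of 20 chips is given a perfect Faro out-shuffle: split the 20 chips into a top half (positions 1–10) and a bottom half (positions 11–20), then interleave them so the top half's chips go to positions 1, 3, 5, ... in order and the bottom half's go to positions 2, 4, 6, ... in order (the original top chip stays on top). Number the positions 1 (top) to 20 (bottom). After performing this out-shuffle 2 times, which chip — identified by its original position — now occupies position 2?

Work backwards from position 2, undoing one out-shuffle at a time:
2 ← 11 ← 6
So the chip now at position 2 started at position 6.

6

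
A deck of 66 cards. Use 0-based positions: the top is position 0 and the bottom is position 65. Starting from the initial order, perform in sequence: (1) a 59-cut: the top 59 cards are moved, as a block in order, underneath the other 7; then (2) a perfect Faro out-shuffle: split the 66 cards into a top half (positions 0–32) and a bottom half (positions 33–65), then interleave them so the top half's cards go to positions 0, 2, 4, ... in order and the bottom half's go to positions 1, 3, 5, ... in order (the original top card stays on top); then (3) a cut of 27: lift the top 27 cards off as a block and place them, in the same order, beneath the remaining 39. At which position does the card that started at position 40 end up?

2

Track the card from position 40 forward through each operation:
  after op 1 (cut 59): 40 → 47
  after op 2 (out-shuffle): 47 → 29
  after op 3 (cut 27): 29 → 2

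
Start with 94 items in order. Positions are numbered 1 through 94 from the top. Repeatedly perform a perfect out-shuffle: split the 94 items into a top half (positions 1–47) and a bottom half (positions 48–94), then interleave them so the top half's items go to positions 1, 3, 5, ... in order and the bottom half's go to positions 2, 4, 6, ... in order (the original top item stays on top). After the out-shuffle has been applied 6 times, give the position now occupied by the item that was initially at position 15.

60

Track the item's position through each out-shuffle:
15 → 29 → 57 → 20 → 39 → 77 → 60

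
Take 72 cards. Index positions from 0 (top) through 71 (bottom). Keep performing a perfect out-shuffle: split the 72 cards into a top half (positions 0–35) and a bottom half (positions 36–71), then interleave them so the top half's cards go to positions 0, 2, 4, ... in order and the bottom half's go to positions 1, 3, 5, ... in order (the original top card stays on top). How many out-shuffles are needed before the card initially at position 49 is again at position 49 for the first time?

35

Follow position 49 under repeated out-shuffles:
49 → 27 → 54 → 37 → 3 → 6 → 12 → 24 → ... → 49 (length 35)
It first returns after 35 out-shuffles.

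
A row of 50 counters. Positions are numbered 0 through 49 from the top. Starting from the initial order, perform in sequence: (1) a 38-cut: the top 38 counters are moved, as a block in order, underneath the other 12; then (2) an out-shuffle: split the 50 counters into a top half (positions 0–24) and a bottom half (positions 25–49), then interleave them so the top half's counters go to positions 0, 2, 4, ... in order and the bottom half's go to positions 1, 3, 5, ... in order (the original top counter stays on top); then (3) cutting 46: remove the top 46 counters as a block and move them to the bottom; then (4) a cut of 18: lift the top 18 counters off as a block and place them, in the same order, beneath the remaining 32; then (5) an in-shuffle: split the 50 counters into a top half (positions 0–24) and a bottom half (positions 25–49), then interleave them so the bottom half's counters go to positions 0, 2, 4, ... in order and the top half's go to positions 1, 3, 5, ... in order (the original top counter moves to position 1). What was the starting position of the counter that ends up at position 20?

Undo the operations in reverse order, starting from position 20:
  undo op 5 (in-shuffle, from bottom half): 20 ← 35
  undo op 4 (cut 18): 35 ← 3
  undo op 3 (cut 46): 3 ← 49
  undo op 2 (out-shuffle, from bottom half): 49 ← 49
  undo op 1 (cut 38): 49 ← 37
So the counter at position 20 came from original position 37.

37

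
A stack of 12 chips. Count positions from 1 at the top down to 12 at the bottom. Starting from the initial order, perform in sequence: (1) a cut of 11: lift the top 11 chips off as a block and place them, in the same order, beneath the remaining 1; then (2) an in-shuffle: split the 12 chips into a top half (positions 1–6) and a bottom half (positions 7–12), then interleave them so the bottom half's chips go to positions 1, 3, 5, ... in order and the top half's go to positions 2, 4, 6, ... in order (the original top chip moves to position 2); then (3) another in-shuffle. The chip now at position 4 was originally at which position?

12

Undo the operations in reverse order, starting from position 4:
  undo op 3 (in-shuffle, from top half): 4 ← 2
  undo op 2 (in-shuffle, from top half): 2 ← 1
  undo op 1 (cut 11): 1 ← 12
So the chip at position 4 came from original position 12.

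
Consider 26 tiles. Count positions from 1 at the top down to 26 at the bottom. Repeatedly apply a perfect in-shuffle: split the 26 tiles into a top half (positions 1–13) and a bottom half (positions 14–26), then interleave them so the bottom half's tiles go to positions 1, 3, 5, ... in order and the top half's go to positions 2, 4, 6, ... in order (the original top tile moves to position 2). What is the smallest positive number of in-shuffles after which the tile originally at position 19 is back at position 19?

Follow position 19 under repeated in-shuffles:
19 → 11 → 22 → 17 → 7 → 14 → 1 → 2 → 4 → 8 → 16 → 5 → 10 → 20 → 13 → 26 → 25 → 23 → 19
It first returns after 18 in-shuffles.

18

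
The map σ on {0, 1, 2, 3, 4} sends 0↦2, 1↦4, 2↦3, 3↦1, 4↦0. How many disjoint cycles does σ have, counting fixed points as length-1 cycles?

1

Cycle decomposition: (0 2 3 1 4).
1 cycle.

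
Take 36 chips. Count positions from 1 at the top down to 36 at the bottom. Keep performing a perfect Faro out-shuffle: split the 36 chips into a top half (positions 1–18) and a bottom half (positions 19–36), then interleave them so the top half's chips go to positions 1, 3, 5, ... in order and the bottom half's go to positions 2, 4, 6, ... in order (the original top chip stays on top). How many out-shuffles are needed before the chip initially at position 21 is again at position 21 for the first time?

3

Follow position 21 under repeated out-shuffles:
21 → 6 → 11 → 21
It first returns after 3 out-shuffles.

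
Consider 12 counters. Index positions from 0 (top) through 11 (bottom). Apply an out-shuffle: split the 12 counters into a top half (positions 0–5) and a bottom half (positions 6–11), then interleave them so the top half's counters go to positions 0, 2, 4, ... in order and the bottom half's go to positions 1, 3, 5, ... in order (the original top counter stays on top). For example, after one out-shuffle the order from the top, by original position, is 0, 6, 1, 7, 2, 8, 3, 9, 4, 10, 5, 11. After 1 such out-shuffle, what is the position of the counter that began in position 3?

Track the counter's position through each out-shuffle:
3 → 6

6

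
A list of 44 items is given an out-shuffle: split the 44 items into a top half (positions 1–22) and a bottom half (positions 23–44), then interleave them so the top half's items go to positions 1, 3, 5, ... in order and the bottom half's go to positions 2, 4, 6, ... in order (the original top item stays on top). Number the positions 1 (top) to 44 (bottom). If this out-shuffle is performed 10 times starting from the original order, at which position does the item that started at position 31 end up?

19

Track the item's position through each out-shuffle:
31 → 18 → 35 → 26 → 8 → 15 → 29 → 14 → 27 → 10 → 19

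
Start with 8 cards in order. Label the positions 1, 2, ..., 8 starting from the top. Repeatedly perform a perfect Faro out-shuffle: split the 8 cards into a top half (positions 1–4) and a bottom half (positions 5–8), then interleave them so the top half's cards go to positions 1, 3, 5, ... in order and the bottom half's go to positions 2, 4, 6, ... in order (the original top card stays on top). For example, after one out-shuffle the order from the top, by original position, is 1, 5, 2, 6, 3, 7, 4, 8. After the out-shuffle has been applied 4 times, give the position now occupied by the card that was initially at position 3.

Track the card's position through each out-shuffle:
3 → 5 → 2 → 3 → 5

5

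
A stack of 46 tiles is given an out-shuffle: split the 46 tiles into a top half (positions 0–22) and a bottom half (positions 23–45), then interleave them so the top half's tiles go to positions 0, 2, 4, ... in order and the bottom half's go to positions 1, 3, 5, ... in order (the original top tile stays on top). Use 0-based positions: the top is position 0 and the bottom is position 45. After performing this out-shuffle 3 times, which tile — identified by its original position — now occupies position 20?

25

Work backwards from position 20, undoing one out-shuffle at a time:
20 ← 10 ← 5 ← 25
So the tile now at position 20 started at position 25.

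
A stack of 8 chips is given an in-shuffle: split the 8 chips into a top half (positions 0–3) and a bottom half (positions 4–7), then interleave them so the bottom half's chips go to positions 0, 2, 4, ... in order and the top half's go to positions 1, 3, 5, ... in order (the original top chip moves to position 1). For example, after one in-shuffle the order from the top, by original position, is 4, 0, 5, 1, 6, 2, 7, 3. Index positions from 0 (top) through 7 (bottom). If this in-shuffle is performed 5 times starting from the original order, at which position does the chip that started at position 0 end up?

4

Track the chip's position through each in-shuffle:
0 → 1 → 3 → 7 → 6 → 4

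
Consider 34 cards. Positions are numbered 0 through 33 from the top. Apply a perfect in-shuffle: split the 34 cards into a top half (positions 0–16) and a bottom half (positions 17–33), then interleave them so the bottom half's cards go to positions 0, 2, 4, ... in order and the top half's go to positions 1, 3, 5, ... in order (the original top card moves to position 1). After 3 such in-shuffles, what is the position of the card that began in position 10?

Track the card's position through each in-shuffle:
10 → 21 → 8 → 17

17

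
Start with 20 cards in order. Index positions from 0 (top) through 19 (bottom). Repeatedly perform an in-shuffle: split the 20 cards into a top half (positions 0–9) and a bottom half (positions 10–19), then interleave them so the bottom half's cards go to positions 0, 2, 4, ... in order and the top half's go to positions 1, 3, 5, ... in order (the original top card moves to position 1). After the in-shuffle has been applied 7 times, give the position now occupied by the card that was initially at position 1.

Track the card's position through each in-shuffle:
1 → 3 → 7 → 15 → 10 → 0 → 1 → 3

3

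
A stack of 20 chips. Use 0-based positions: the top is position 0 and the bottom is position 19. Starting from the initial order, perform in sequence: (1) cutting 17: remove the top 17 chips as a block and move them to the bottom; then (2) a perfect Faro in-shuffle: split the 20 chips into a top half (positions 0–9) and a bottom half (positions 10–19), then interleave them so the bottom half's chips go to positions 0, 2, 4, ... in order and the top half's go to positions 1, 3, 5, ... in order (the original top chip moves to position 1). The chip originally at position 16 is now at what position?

18

Track the chip from position 16 forward through each operation:
  after op 1 (cut 17): 16 → 19
  after op 2 (in-shuffle): 19 → 18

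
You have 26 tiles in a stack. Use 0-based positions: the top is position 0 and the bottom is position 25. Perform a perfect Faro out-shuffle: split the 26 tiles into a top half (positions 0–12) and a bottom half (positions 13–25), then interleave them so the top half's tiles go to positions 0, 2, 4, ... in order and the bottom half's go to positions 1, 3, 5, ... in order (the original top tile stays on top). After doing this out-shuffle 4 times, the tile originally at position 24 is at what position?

Track the tile's position through each out-shuffle:
24 → 23 → 21 → 17 → 9

9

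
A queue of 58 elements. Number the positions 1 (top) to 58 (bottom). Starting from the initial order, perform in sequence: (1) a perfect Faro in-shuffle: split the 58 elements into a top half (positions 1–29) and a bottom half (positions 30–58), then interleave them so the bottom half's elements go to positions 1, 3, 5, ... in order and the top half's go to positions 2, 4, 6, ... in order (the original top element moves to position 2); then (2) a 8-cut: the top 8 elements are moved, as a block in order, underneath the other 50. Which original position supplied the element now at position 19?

43

Undo the operations in reverse order, starting from position 19:
  undo op 2 (cut 8): 19 ← 27
  undo op 1 (in-shuffle, from bottom half): 27 ← 43
So the element at position 19 came from original position 43.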